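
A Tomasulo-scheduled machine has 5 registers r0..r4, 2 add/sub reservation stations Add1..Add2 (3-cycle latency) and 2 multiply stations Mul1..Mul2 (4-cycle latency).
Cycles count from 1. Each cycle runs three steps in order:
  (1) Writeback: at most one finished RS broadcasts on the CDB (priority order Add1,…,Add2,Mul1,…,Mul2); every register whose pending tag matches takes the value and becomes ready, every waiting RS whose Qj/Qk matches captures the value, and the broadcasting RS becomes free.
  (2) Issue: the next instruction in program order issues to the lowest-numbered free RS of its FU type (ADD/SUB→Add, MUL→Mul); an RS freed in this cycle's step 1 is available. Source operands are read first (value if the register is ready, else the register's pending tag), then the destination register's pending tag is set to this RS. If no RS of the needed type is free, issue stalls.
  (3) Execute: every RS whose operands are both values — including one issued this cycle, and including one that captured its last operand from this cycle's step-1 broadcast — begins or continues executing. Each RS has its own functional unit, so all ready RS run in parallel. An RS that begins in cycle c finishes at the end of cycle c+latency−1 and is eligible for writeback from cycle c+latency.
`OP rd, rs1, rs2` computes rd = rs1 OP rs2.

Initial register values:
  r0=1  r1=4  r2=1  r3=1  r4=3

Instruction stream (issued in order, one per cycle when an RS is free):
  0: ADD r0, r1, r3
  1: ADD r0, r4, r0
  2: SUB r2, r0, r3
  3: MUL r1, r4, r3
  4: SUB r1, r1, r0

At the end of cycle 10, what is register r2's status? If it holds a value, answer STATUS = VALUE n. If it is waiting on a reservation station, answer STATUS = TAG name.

cycle 1: issue ADD r0<-Add1 // r0:Add1,r1:4,r2:1,r3:1,r4:3
cycle 2: issue ADD r0<-Add2 // r0:Add2,r1:4,r2:1,r3:1,r4:3
cycle 3: stall // r0:Add2,r1:4,r2:1,r3:1,r4:3
cycle 4: CDB Add1=5; issue SUB r2<-Add1 // r0:Add2,r1:4,r2:Add1,r3:1,r4:3
cycle 5: issue MUL r1<-Mul1 // r0:Add2,r1:Mul1,r2:Add1,r3:1,r4:3
cycle 6: stall // r0:Add2,r1:Mul1,r2:Add1,r3:1,r4:3
cycle 7: CDB Add2=8; issue SUB r1<-Add2 // r0:8,r1:Add2,r2:Add1,r3:1,r4:3
cycle 8: - // r0:8,r1:Add2,r2:Add1,r3:1,r4:3
cycle 9: CDB Mul1=3 // r0:8,r1:Add2,r2:Add1,r3:1,r4:3
cycle 10: CDB Add1=7 // r0:8,r1:Add2,r2:7,r3:1,r4:3

STATUS = VALUE 7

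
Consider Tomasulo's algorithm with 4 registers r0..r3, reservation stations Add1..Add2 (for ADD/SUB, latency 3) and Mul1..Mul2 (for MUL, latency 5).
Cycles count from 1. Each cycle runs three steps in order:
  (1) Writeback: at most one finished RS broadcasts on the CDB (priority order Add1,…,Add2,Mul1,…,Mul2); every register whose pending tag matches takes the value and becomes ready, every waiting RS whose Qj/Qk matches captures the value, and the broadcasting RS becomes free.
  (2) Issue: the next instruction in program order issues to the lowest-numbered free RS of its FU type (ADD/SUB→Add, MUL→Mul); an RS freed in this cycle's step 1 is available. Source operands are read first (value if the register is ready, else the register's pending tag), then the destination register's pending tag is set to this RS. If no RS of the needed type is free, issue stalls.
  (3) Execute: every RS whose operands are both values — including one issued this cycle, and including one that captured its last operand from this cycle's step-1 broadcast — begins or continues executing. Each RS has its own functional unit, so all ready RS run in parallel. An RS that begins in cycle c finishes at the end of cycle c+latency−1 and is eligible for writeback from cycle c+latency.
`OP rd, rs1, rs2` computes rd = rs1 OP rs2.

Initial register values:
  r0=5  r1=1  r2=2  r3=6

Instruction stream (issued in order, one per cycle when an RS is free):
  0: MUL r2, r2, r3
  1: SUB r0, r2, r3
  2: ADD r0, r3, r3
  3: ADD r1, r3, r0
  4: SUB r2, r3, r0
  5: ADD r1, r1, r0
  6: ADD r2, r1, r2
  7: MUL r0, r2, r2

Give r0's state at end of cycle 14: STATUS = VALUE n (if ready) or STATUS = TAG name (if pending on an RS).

STATUS = TAG Mul1

  c1: issue MUL r2<-Mul1  regs: r0:5,r1:1,r2:Mul1,r3:6
  c2: issue SUB r0<-Add1  regs: r0:Add1,r1:1,r2:Mul1,r3:6
  c3: issue ADD r0<-Add2  regs: r0:Add2,r1:1,r2:Mul1,r3:6
  c4: stall  regs: r0:Add2,r1:1,r2:Mul1,r3:6
  c5: stall  regs: r0:Add2,r1:1,r2:Mul1,r3:6
  c6: CDB Add2=12; issue ADD r1<-Add2  regs: r0:12,r1:Add2,r2:Mul1,r3:6
  c7: CDB Mul1=12; stall  regs: r0:12,r1:Add2,r2:12,r3:6
  c8: stall  regs: r0:12,r1:Add2,r2:12,r3:6
  c9: CDB Add2=18; issue SUB r2<-Add2  regs: r0:12,r1:18,r2:Add2,r3:6
  c10: CDB Add1=6; issue ADD r1<-Add1  regs: r0:12,r1:Add1,r2:Add2,r3:6
  c11: stall  regs: r0:12,r1:Add1,r2:Add2,r3:6
  c12: CDB Add2=-6; issue ADD r2<-Add2  regs: r0:12,r1:Add1,r2:Add2,r3:6
  c13: CDB Add1=30; issue MUL r0<-Mul1  regs: r0:Mul1,r1:30,r2:Add2,r3:6
  c14: -  regs: r0:Mul1,r1:30,r2:Add2,r3:6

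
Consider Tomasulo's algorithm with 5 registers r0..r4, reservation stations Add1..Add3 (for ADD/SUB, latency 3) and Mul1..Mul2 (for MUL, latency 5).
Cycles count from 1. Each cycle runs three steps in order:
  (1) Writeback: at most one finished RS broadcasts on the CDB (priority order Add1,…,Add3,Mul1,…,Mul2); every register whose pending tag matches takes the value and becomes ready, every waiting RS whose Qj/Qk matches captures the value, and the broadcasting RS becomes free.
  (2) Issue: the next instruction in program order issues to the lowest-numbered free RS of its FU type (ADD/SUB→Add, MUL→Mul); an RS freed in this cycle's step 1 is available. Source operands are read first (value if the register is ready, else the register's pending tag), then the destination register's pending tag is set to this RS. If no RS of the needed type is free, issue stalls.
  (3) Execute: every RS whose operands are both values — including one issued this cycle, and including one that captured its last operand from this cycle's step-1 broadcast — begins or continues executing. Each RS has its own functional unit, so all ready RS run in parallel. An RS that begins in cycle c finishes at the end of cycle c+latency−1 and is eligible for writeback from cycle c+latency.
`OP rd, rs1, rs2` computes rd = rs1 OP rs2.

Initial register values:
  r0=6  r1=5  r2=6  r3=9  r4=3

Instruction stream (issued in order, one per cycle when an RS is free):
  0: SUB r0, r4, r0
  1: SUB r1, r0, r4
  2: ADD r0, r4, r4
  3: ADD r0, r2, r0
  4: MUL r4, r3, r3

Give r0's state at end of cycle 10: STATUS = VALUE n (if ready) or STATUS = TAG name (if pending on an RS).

cycle 1: issue SUB r0<-Add1 // r0:Add1,r1:5,r2:6,r3:9,r4:3
cycle 2: issue SUB r1<-Add2 // r0:Add1,r1:Add2,r2:6,r3:9,r4:3
cycle 3: issue ADD r0<-Add3 // r0:Add3,r1:Add2,r2:6,r3:9,r4:3
cycle 4: CDB Add1=-3; issue ADD r0<-Add1 // r0:Add1,r1:Add2,r2:6,r3:9,r4:3
cycle 5: issue MUL r4<-Mul1 // r0:Add1,r1:Add2,r2:6,r3:9,r4:Mul1
cycle 6: CDB Add3=6 // r0:Add1,r1:Add2,r2:6,r3:9,r4:Mul1
cycle 7: CDB Add2=-6 // r0:Add1,r1:-6,r2:6,r3:9,r4:Mul1
cycle 8: - // r0:Add1,r1:-6,r2:6,r3:9,r4:Mul1
cycle 9: CDB Add1=12 // r0:12,r1:-6,r2:6,r3:9,r4:Mul1
cycle 10: CDB Mul1=81 // r0:12,r1:-6,r2:6,r3:9,r4:81

STATUS = VALUE 12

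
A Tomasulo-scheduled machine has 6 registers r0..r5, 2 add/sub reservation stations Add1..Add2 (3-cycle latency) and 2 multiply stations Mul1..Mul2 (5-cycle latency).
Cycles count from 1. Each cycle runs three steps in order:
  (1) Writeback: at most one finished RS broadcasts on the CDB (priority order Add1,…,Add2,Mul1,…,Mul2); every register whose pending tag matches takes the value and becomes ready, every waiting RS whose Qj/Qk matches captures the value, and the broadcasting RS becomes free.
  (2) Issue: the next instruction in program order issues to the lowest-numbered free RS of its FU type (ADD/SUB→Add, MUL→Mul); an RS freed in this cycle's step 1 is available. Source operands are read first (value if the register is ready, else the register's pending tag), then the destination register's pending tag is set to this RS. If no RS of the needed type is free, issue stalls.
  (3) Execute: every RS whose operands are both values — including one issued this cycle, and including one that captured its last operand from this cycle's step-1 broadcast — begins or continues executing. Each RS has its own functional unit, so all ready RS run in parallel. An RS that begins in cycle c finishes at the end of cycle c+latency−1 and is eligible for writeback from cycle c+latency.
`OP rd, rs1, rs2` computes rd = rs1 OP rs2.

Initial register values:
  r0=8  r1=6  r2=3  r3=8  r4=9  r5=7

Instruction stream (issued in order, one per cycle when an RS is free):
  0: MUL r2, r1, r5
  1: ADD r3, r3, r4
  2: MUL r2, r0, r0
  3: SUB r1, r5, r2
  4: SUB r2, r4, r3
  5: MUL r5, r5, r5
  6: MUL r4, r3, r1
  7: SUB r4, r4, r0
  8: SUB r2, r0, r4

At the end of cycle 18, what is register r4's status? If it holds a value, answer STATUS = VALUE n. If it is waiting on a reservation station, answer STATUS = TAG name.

STATUS = TAG Add1

  c1: issue MUL r2<-Mul1  regs: r0:8,r1:6,r2:Mul1,r3:8,r4:9,r5:7
  c2: issue ADD r3<-Add1  regs: r0:8,r1:6,r2:Mul1,r3:Add1,r4:9,r5:7
  c3: issue MUL r2<-Mul2  regs: r0:8,r1:6,r2:Mul2,r3:Add1,r4:9,r5:7
  c4: issue SUB r1<-Add2  regs: r0:8,r1:Add2,r2:Mul2,r3:Add1,r4:9,r5:7
  c5: CDB Add1=17; issue SUB r2<-Add1  regs: r0:8,r1:Add2,r2:Add1,r3:17,r4:9,r5:7
  c6: CDB Mul1=42; issue MUL r5<-Mul1  regs: r0:8,r1:Add2,r2:Add1,r3:17,r4:9,r5:Mul1
  c7: stall  regs: r0:8,r1:Add2,r2:Add1,r3:17,r4:9,r5:Mul1
  c8: CDB Add1=-8; stall  regs: r0:8,r1:Add2,r2:-8,r3:17,r4:9,r5:Mul1
  c9: CDB Mul2=64; issue MUL r4<-Mul2  regs: r0:8,r1:Add2,r2:-8,r3:17,r4:Mul2,r5:Mul1
  c10: issue SUB r4<-Add1  regs: r0:8,r1:Add2,r2:-8,r3:17,r4:Add1,r5:Mul1
  c11: CDB Mul1=49; stall  regs: r0:8,r1:Add2,r2:-8,r3:17,r4:Add1,r5:49
  c12: CDB Add2=-57; issue SUB r2<-Add2  regs: r0:8,r1:-57,r2:Add2,r3:17,r4:Add1,r5:49
  c13: -  regs: r0:8,r1:-57,r2:Add2,r3:17,r4:Add1,r5:49
  c14: -  regs: r0:8,r1:-57,r2:Add2,r3:17,r4:Add1,r5:49
  c15: -  regs: r0:8,r1:-57,r2:Add2,r3:17,r4:Add1,r5:49
  c16: -  regs: r0:8,r1:-57,r2:Add2,r3:17,r4:Add1,r5:49
  c17: CDB Mul2=-969  regs: r0:8,r1:-57,r2:Add2,r3:17,r4:Add1,r5:49
  c18: -  regs: r0:8,r1:-57,r2:Add2,r3:17,r4:Add1,r5:49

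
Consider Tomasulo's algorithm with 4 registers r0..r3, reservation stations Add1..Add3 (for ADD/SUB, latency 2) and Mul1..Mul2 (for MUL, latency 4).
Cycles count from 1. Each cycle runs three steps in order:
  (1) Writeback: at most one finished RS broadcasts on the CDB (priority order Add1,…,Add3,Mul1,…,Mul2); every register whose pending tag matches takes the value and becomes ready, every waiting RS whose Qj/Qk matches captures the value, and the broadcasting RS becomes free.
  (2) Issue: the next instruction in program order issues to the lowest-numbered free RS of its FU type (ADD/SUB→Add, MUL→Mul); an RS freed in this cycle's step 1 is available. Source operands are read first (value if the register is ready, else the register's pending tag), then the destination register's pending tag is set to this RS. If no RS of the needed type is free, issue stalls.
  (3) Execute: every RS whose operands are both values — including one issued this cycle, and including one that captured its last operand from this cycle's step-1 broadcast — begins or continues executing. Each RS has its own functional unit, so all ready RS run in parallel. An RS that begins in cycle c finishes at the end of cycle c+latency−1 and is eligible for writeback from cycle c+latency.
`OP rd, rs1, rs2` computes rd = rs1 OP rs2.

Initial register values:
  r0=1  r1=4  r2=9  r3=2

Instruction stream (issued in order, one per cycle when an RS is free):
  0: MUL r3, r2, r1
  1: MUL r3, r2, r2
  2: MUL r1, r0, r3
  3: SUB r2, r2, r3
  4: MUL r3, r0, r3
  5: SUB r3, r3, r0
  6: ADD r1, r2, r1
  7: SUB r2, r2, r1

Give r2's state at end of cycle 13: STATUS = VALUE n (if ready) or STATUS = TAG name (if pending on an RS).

STATUS = TAG Add3

cycle 1: issue MUL r3<-Mul1 // r0:1,r1:4,r2:9,r3:Mul1
cycle 2: issue MUL r3<-Mul2 // r0:1,r1:4,r2:9,r3:Mul2
cycle 3: stall // r0:1,r1:4,r2:9,r3:Mul2
cycle 4: stall // r0:1,r1:4,r2:9,r3:Mul2
cycle 5: CDB Mul1=36; issue MUL r1<-Mul1 // r0:1,r1:Mul1,r2:9,r3:Mul2
cycle 6: CDB Mul2=81; issue SUB r2<-Add1 // r0:1,r1:Mul1,r2:Add1,r3:81
cycle 7: issue MUL r3<-Mul2 // r0:1,r1:Mul1,r2:Add1,r3:Mul2
cycle 8: CDB Add1=-72; issue SUB r3<-Add1 // r0:1,r1:Mul1,r2:-72,r3:Add1
cycle 9: issue ADD r1<-Add2 // r0:1,r1:Add2,r2:-72,r3:Add1
cycle 10: CDB Mul1=81; issue SUB r2<-Add3 // r0:1,r1:Add2,r2:Add3,r3:Add1
cycle 11: CDB Mul2=81 // r0:1,r1:Add2,r2:Add3,r3:Add1
cycle 12: CDB Add2=9 // r0:1,r1:9,r2:Add3,r3:Add1
cycle 13: CDB Add1=80 // r0:1,r1:9,r2:Add3,r3:80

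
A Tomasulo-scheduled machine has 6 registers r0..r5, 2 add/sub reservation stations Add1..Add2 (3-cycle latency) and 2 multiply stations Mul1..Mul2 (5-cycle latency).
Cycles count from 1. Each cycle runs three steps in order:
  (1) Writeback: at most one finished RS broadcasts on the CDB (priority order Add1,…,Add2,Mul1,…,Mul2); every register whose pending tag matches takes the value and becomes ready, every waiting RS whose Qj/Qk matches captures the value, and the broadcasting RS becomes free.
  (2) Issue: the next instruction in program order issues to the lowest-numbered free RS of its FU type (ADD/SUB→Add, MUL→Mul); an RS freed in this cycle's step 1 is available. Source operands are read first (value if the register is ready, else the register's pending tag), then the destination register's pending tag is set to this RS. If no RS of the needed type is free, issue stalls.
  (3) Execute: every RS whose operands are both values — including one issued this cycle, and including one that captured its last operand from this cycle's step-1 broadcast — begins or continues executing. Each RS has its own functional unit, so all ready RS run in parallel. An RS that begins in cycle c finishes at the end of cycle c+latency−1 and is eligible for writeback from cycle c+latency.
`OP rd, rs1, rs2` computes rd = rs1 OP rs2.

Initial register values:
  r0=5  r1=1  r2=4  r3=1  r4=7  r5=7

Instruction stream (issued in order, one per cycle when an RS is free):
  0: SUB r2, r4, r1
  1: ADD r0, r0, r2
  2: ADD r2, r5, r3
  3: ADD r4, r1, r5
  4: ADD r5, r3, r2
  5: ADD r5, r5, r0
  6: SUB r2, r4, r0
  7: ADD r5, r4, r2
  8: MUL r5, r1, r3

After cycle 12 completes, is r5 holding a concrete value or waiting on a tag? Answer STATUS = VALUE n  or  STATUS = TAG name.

c1: issue SUB r2<-Add1 | r0:5,r1:1,r2:Add1,r3:1,r4:7,r5:7
c2: issue ADD r0<-Add2 | r0:Add2,r1:1,r2:Add1,r3:1,r4:7,r5:7
c3: stall | r0:Add2,r1:1,r2:Add1,r3:1,r4:7,r5:7
c4: CDB Add1=6; issue ADD r2<-Add1 | r0:Add2,r1:1,r2:Add1,r3:1,r4:7,r5:7
c5: stall | r0:Add2,r1:1,r2:Add1,r3:1,r4:7,r5:7
c6: stall | r0:Add2,r1:1,r2:Add1,r3:1,r4:7,r5:7
c7: CDB Add1=8; issue ADD r4<-Add1 | r0:Add2,r1:1,r2:8,r3:1,r4:Add1,r5:7
c8: CDB Add2=11; issue ADD r5<-Add2 | r0:11,r1:1,r2:8,r3:1,r4:Add1,r5:Add2
c9: stall | r0:11,r1:1,r2:8,r3:1,r4:Add1,r5:Add2
c10: CDB Add1=8; issue ADD r5<-Add1 | r0:11,r1:1,r2:8,r3:1,r4:8,r5:Add1
c11: CDB Add2=9; issue SUB r2<-Add2 | r0:11,r1:1,r2:Add2,r3:1,r4:8,r5:Add1
c12: stall | r0:11,r1:1,r2:Add2,r3:1,r4:8,r5:Add1

STATUS = TAG Add1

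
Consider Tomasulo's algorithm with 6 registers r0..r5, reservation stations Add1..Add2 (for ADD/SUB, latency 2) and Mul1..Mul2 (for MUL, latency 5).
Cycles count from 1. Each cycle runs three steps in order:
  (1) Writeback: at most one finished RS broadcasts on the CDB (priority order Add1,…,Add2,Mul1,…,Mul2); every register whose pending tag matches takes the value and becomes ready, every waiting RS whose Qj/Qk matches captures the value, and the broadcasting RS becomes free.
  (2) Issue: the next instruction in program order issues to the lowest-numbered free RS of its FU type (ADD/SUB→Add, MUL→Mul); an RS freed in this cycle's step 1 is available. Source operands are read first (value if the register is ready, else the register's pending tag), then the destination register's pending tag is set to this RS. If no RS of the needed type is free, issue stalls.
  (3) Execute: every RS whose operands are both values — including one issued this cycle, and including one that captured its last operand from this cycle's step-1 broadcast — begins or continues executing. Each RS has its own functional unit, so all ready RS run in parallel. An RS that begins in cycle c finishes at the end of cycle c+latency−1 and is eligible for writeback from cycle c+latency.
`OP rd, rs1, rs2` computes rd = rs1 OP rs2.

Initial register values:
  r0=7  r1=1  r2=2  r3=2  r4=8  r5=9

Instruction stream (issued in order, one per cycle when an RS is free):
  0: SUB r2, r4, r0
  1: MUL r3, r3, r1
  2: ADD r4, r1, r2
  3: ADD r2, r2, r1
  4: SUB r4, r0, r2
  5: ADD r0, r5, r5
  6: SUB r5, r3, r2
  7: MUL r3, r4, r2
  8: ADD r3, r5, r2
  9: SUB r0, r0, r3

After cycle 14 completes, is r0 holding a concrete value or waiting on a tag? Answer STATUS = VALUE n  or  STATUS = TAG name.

STATUS = VALUE 16

  c1: issue SUB r2<-Add1  regs: r0:7,r1:1,r2:Add1,r3:2,r4:8,r5:9
  c2: issue MUL r3<-Mul1  regs: r0:7,r1:1,r2:Add1,r3:Mul1,r4:8,r5:9
  c3: CDB Add1=1; issue ADD r4<-Add1  regs: r0:7,r1:1,r2:1,r3:Mul1,r4:Add1,r5:9
  c4: issue ADD r2<-Add2  regs: r0:7,r1:1,r2:Add2,r3:Mul1,r4:Add1,r5:9
  c5: CDB Add1=2; issue SUB r4<-Add1  regs: r0:7,r1:1,r2:Add2,r3:Mul1,r4:Add1,r5:9
  c6: CDB Add2=2; issue ADD r0<-Add2  regs: r0:Add2,r1:1,r2:2,r3:Mul1,r4:Add1,r5:9
  c7: CDB Mul1=2; stall  regs: r0:Add2,r1:1,r2:2,r3:2,r4:Add1,r5:9
  c8: CDB Add1=5; issue SUB r5<-Add1  regs: r0:Add2,r1:1,r2:2,r3:2,r4:5,r5:Add1
  c9: CDB Add2=18; issue MUL r3<-Mul1  regs: r0:18,r1:1,r2:2,r3:Mul1,r4:5,r5:Add1
  c10: CDB Add1=0; issue ADD r3<-Add1  regs: r0:18,r1:1,r2:2,r3:Add1,r4:5,r5:0
  c11: issue SUB r0<-Add2  regs: r0:Add2,r1:1,r2:2,r3:Add1,r4:5,r5:0
  c12: CDB Add1=2  regs: r0:Add2,r1:1,r2:2,r3:2,r4:5,r5:0
  c13: -  regs: r0:Add2,r1:1,r2:2,r3:2,r4:5,r5:0
  c14: CDB Add2=16  regs: r0:16,r1:1,r2:2,r3:2,r4:5,r5:0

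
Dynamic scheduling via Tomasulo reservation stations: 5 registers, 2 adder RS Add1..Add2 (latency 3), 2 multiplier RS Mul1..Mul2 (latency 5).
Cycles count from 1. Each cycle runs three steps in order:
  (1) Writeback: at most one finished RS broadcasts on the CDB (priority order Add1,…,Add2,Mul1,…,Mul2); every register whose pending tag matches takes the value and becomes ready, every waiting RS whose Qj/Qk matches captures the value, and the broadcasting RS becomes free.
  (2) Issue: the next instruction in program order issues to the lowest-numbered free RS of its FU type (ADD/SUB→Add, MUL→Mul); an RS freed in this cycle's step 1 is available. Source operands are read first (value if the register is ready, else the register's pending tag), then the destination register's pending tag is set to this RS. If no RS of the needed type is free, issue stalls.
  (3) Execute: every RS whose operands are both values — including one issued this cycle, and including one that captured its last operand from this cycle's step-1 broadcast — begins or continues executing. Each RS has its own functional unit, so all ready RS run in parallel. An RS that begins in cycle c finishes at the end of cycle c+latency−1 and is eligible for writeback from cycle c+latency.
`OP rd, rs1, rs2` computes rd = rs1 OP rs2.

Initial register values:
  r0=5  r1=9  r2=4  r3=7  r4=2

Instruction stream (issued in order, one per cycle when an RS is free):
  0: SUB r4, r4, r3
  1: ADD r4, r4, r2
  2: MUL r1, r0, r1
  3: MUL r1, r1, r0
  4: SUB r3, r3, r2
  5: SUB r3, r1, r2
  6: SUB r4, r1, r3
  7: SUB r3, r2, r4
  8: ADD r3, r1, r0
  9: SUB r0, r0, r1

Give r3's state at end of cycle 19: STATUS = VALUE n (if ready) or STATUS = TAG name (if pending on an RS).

STATUS = TAG Add2

  c1: issue SUB r4<-Add1  regs: r0:5,r1:9,r2:4,r3:7,r4:Add1
  c2: issue ADD r4<-Add2  regs: r0:5,r1:9,r2:4,r3:7,r4:Add2
  c3: issue MUL r1<-Mul1  regs: r0:5,r1:Mul1,r2:4,r3:7,r4:Add2
  c4: CDB Add1=-5; issue MUL r1<-Mul2  regs: r0:5,r1:Mul2,r2:4,r3:7,r4:Add2
  c5: issue SUB r3<-Add1  regs: r0:5,r1:Mul2,r2:4,r3:Add1,r4:Add2
  c6: stall  regs: r0:5,r1:Mul2,r2:4,r3:Add1,r4:Add2
  c7: CDB Add2=-1; issue SUB r3<-Add2  regs: r0:5,r1:Mul2,r2:4,r3:Add2,r4:-1
  c8: CDB Add1=3; issue SUB r4<-Add1  regs: r0:5,r1:Mul2,r2:4,r3:Add2,r4:Add1
  c9: CDB Mul1=45; stall  regs: r0:5,r1:Mul2,r2:4,r3:Add2,r4:Add1
  c10: stall  regs: r0:5,r1:Mul2,r2:4,r3:Add2,r4:Add1
  c11: stall  regs: r0:5,r1:Mul2,r2:4,r3:Add2,r4:Add1
  c12: stall  regs: r0:5,r1:Mul2,r2:4,r3:Add2,r4:Add1
  c13: stall  regs: r0:5,r1:Mul2,r2:4,r3:Add2,r4:Add1
  c14: CDB Mul2=225; stall  regs: r0:5,r1:225,r2:4,r3:Add2,r4:Add1
  c15: stall  regs: r0:5,r1:225,r2:4,r3:Add2,r4:Add1
  c16: stall  regs: r0:5,r1:225,r2:4,r3:Add2,r4:Add1
  c17: CDB Add2=221; issue SUB r3<-Add2  regs: r0:5,r1:225,r2:4,r3:Add2,r4:Add1
  c18: stall  regs: r0:5,r1:225,r2:4,r3:Add2,r4:Add1
  c19: stall  regs: r0:5,r1:225,r2:4,r3:Add2,r4:Add1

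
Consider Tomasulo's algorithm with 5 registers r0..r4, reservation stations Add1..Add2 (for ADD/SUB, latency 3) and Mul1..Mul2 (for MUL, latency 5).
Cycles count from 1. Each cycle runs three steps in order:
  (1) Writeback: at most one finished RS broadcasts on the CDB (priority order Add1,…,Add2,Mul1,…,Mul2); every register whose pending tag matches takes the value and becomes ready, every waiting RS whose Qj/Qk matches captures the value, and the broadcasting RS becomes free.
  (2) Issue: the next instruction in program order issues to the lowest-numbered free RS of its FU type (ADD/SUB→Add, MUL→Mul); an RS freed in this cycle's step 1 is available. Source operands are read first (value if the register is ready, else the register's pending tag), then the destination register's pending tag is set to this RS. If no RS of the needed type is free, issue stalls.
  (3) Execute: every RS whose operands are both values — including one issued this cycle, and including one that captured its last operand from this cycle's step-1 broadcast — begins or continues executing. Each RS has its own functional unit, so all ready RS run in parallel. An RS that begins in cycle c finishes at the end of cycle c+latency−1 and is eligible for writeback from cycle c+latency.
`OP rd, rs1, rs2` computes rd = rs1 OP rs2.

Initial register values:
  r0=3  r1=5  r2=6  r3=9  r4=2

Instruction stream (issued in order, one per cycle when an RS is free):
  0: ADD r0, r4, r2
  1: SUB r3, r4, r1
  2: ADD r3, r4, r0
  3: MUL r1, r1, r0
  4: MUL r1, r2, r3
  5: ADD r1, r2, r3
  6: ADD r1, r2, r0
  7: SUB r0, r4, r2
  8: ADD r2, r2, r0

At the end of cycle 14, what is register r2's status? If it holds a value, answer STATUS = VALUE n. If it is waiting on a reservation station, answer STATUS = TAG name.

cycle 1: issue ADD r0<-Add1 // r0:Add1,r1:5,r2:6,r3:9,r4:2
cycle 2: issue SUB r3<-Add2 // r0:Add1,r1:5,r2:6,r3:Add2,r4:2
cycle 3: stall // r0:Add1,r1:5,r2:6,r3:Add2,r4:2
cycle 4: CDB Add1=8; issue ADD r3<-Add1 // r0:8,r1:5,r2:6,r3:Add1,r4:2
cycle 5: CDB Add2=-3; issue MUL r1<-Mul1 // r0:8,r1:Mul1,r2:6,r3:Add1,r4:2
cycle 6: issue MUL r1<-Mul2 // r0:8,r1:Mul2,r2:6,r3:Add1,r4:2
cycle 7: CDB Add1=10; issue ADD r1<-Add1 // r0:8,r1:Add1,r2:6,r3:10,r4:2
cycle 8: issue ADD r1<-Add2 // r0:8,r1:Add2,r2:6,r3:10,r4:2
cycle 9: stall // r0:8,r1:Add2,r2:6,r3:10,r4:2
cycle 10: CDB Add1=16; issue SUB r0<-Add1 // r0:Add1,r1:Add2,r2:6,r3:10,r4:2
cycle 11: CDB Add2=14; issue ADD r2<-Add2 // r0:Add1,r1:14,r2:Add2,r3:10,r4:2
cycle 12: CDB Mul1=40 // r0:Add1,r1:14,r2:Add2,r3:10,r4:2
cycle 13: CDB Add1=-4 // r0:-4,r1:14,r2:Add2,r3:10,r4:2
cycle 14: CDB Mul2=60 // r0:-4,r1:14,r2:Add2,r3:10,r4:2

STATUS = TAG Add2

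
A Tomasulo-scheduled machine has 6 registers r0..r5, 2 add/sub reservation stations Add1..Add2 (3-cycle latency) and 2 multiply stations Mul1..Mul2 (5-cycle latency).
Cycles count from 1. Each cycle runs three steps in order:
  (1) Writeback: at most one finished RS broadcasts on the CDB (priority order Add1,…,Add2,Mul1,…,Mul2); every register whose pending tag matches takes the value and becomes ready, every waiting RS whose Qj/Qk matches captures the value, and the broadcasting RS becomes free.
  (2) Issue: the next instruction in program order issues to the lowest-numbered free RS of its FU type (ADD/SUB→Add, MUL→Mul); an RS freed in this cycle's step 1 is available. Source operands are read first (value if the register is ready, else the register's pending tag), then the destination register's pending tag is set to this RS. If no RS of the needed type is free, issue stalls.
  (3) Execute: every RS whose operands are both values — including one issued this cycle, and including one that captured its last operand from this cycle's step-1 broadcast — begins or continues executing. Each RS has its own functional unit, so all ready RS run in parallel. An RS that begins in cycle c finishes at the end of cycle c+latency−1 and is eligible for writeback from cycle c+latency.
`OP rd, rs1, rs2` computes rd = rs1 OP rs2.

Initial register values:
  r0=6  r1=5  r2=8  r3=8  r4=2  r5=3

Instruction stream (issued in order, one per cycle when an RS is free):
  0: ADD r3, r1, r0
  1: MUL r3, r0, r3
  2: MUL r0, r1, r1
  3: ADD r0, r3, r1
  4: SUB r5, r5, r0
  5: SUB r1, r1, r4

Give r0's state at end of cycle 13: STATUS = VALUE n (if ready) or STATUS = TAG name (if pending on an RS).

STATUS = VALUE 71

cycle 1: issue ADD r3<-Add1 // r0:6,r1:5,r2:8,r3:Add1,r4:2,r5:3
cycle 2: issue MUL r3<-Mul1 // r0:6,r1:5,r2:8,r3:Mul1,r4:2,r5:3
cycle 3: issue MUL r0<-Mul2 // r0:Mul2,r1:5,r2:8,r3:Mul1,r4:2,r5:3
cycle 4: CDB Add1=11; issue ADD r0<-Add1 // r0:Add1,r1:5,r2:8,r3:Mul1,r4:2,r5:3
cycle 5: issue SUB r5<-Add2 // r0:Add1,r1:5,r2:8,r3:Mul1,r4:2,r5:Add2
cycle 6: stall // r0:Add1,r1:5,r2:8,r3:Mul1,r4:2,r5:Add2
cycle 7: stall // r0:Add1,r1:5,r2:8,r3:Mul1,r4:2,r5:Add2
cycle 8: CDB Mul2=25; stall // r0:Add1,r1:5,r2:8,r3:Mul1,r4:2,r5:Add2
cycle 9: CDB Mul1=66; stall // r0:Add1,r1:5,r2:8,r3:66,r4:2,r5:Add2
cycle 10: stall // r0:Add1,r1:5,r2:8,r3:66,r4:2,r5:Add2
cycle 11: stall // r0:Add1,r1:5,r2:8,r3:66,r4:2,r5:Add2
cycle 12: CDB Add1=71; issue SUB r1<-Add1 // r0:71,r1:Add1,r2:8,r3:66,r4:2,r5:Add2
cycle 13: - // r0:71,r1:Add1,r2:8,r3:66,r4:2,r5:Add2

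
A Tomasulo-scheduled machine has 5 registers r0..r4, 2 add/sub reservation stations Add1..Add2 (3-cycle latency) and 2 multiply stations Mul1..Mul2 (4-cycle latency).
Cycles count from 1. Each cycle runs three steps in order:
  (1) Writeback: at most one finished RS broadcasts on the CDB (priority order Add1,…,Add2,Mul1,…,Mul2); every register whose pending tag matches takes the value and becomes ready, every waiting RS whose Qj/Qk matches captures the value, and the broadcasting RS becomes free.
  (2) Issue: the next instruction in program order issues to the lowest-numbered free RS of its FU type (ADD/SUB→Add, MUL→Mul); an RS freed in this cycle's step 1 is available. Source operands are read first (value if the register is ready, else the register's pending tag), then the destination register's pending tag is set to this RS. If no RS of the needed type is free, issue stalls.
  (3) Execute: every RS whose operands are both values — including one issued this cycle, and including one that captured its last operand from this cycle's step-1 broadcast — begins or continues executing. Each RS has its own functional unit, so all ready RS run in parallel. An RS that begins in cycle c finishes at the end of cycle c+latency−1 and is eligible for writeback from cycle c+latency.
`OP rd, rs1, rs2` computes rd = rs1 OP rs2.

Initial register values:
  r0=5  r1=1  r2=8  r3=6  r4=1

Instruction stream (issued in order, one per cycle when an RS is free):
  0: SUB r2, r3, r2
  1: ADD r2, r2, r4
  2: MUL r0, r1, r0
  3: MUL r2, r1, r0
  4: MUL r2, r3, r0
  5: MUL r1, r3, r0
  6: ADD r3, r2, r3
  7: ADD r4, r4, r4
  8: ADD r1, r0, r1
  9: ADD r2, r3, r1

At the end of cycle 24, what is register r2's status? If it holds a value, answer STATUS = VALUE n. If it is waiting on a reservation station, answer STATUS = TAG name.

c1: issue SUB r2<-Add1 | r0:5,r1:1,r2:Add1,r3:6,r4:1
c2: issue ADD r2<-Add2 | r0:5,r1:1,r2:Add2,r3:6,r4:1
c3: issue MUL r0<-Mul1 | r0:Mul1,r1:1,r2:Add2,r3:6,r4:1
c4: CDB Add1=-2; issue MUL r2<-Mul2 | r0:Mul1,r1:1,r2:Mul2,r3:6,r4:1
c5: stall | r0:Mul1,r1:1,r2:Mul2,r3:6,r4:1
c6: stall | r0:Mul1,r1:1,r2:Mul2,r3:6,r4:1
c7: CDB Add2=-1; stall | r0:Mul1,r1:1,r2:Mul2,r3:6,r4:1
c8: CDB Mul1=5; issue MUL r2<-Mul1 | r0:5,r1:1,r2:Mul1,r3:6,r4:1
c9: stall | r0:5,r1:1,r2:Mul1,r3:6,r4:1
c10: stall | r0:5,r1:1,r2:Mul1,r3:6,r4:1
c11: stall | r0:5,r1:1,r2:Mul1,r3:6,r4:1
c12: CDB Mul1=30; issue MUL r1<-Mul1 | r0:5,r1:Mul1,r2:30,r3:6,r4:1
c13: CDB Mul2=5; issue ADD r3<-Add1 | r0:5,r1:Mul1,r2:30,r3:Add1,r4:1
c14: issue ADD r4<-Add2 | r0:5,r1:Mul1,r2:30,r3:Add1,r4:Add2
c15: stall | r0:5,r1:Mul1,r2:30,r3:Add1,r4:Add2
c16: CDB Add1=36; issue ADD r1<-Add1 | r0:5,r1:Add1,r2:30,r3:36,r4:Add2
c17: CDB Add2=2; issue ADD r2<-Add2 | r0:5,r1:Add1,r2:Add2,r3:36,r4:2
c18: CDB Mul1=30 | r0:5,r1:Add1,r2:Add2,r3:36,r4:2
c19: - | r0:5,r1:Add1,r2:Add2,r3:36,r4:2
c20: - | r0:5,r1:Add1,r2:Add2,r3:36,r4:2
c21: CDB Add1=35 | r0:5,r1:35,r2:Add2,r3:36,r4:2
c22: - | r0:5,r1:35,r2:Add2,r3:36,r4:2
c23: - | r0:5,r1:35,r2:Add2,r3:36,r4:2
c24: CDB Add2=71 | r0:5,r1:35,r2:71,r3:36,r4:2

STATUS = VALUE 71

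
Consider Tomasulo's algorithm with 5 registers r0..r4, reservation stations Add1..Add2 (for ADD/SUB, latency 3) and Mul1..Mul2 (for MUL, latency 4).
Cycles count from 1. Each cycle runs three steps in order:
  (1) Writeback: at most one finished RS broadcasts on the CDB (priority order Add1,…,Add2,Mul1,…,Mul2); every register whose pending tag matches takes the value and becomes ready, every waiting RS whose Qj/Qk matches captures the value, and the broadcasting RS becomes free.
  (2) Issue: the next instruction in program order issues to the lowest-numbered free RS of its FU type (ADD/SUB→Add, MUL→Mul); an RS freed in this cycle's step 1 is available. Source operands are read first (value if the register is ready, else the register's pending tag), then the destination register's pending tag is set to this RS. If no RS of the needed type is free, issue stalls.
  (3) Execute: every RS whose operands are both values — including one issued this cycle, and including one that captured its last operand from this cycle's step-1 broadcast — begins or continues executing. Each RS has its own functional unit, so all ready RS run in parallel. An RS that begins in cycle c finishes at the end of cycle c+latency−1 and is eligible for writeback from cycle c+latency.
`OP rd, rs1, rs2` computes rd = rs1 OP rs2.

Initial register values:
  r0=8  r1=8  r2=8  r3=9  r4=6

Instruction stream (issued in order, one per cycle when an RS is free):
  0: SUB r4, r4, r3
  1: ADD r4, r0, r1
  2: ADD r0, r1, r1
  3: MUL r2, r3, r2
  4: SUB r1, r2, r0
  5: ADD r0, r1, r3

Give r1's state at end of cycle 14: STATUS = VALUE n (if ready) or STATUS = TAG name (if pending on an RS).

STATUS = VALUE 56

c1: issue SUB r4<-Add1 | r0:8,r1:8,r2:8,r3:9,r4:Add1
c2: issue ADD r4<-Add2 | r0:8,r1:8,r2:8,r3:9,r4:Add2
c3: stall | r0:8,r1:8,r2:8,r3:9,r4:Add2
c4: CDB Add1=-3; issue ADD r0<-Add1 | r0:Add1,r1:8,r2:8,r3:9,r4:Add2
c5: CDB Add2=16; issue MUL r2<-Mul1 | r0:Add1,r1:8,r2:Mul1,r3:9,r4:16
c6: issue SUB r1<-Add2 | r0:Add1,r1:Add2,r2:Mul1,r3:9,r4:16
c7: CDB Add1=16; issue ADD r0<-Add1 | r0:Add1,r1:Add2,r2:Mul1,r3:9,r4:16
c8: - | r0:Add1,r1:Add2,r2:Mul1,r3:9,r4:16
c9: CDB Mul1=72 | r0:Add1,r1:Add2,r2:72,r3:9,r4:16
c10: - | r0:Add1,r1:Add2,r2:72,r3:9,r4:16
c11: - | r0:Add1,r1:Add2,r2:72,r3:9,r4:16
c12: CDB Add2=56 | r0:Add1,r1:56,r2:72,r3:9,r4:16
c13: - | r0:Add1,r1:56,r2:72,r3:9,r4:16
c14: - | r0:Add1,r1:56,r2:72,r3:9,r4:16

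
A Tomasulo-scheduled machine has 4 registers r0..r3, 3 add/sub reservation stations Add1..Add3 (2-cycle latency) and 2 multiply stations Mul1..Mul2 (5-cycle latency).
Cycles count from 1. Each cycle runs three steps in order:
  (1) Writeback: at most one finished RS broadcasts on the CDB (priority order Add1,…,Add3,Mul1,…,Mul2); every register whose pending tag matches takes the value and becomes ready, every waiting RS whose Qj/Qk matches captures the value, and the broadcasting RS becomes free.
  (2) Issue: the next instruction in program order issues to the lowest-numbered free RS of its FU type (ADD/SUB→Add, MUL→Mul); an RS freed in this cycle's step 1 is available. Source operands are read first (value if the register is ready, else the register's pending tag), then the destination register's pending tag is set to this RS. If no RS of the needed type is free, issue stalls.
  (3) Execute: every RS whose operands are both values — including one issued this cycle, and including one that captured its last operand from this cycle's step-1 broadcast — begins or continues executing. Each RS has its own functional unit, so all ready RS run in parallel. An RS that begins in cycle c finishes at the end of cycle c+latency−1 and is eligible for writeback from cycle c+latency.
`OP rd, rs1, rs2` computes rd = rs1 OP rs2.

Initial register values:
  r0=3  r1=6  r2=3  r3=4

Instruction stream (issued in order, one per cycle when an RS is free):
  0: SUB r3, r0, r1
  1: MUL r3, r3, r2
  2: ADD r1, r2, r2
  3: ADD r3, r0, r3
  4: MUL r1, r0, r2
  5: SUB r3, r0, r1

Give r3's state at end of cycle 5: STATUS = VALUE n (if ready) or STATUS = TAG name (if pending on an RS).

c1: issue SUB r3<-Add1 | r0:3,r1:6,r2:3,r3:Add1
c2: issue MUL r3<-Mul1 | r0:3,r1:6,r2:3,r3:Mul1
c3: CDB Add1=-3; issue ADD r1<-Add1 | r0:3,r1:Add1,r2:3,r3:Mul1
c4: issue ADD r3<-Add2 | r0:3,r1:Add1,r2:3,r3:Add2
c5: CDB Add1=6; issue MUL r1<-Mul2 | r0:3,r1:Mul2,r2:3,r3:Add2

STATUS = TAG Add2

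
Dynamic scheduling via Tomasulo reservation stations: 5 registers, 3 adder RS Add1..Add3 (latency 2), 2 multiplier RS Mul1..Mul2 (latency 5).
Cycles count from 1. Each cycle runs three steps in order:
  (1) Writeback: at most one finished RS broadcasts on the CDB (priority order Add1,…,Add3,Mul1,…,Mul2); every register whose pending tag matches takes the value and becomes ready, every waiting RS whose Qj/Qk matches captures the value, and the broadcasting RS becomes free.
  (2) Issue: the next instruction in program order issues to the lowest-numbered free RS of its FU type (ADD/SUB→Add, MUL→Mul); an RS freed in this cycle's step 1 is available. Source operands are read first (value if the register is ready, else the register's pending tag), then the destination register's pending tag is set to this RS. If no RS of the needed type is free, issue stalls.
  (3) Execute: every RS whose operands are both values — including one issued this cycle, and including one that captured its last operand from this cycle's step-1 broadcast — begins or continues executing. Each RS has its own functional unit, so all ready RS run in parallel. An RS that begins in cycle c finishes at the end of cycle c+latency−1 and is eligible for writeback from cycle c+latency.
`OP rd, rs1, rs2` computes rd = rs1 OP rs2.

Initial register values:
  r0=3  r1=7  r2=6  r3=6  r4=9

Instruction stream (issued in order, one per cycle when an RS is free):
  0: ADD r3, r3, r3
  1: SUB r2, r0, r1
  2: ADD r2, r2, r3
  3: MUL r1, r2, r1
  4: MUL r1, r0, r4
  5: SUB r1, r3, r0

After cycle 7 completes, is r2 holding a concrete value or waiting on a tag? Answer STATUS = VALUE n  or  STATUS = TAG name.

STATUS = VALUE 8

cycle 1: issue ADD r3<-Add1 // r0:3,r1:7,r2:6,r3:Add1,r4:9
cycle 2: issue SUB r2<-Add2 // r0:3,r1:7,r2:Add2,r3:Add1,r4:9
cycle 3: CDB Add1=12; issue ADD r2<-Add1 // r0:3,r1:7,r2:Add1,r3:12,r4:9
cycle 4: CDB Add2=-4; issue MUL r1<-Mul1 // r0:3,r1:Mul1,r2:Add1,r3:12,r4:9
cycle 5: issue MUL r1<-Mul2 // r0:3,r1:Mul2,r2:Add1,r3:12,r4:9
cycle 6: CDB Add1=8; issue SUB r1<-Add1 // r0:3,r1:Add1,r2:8,r3:12,r4:9
cycle 7: - // r0:3,r1:Add1,r2:8,r3:12,r4:9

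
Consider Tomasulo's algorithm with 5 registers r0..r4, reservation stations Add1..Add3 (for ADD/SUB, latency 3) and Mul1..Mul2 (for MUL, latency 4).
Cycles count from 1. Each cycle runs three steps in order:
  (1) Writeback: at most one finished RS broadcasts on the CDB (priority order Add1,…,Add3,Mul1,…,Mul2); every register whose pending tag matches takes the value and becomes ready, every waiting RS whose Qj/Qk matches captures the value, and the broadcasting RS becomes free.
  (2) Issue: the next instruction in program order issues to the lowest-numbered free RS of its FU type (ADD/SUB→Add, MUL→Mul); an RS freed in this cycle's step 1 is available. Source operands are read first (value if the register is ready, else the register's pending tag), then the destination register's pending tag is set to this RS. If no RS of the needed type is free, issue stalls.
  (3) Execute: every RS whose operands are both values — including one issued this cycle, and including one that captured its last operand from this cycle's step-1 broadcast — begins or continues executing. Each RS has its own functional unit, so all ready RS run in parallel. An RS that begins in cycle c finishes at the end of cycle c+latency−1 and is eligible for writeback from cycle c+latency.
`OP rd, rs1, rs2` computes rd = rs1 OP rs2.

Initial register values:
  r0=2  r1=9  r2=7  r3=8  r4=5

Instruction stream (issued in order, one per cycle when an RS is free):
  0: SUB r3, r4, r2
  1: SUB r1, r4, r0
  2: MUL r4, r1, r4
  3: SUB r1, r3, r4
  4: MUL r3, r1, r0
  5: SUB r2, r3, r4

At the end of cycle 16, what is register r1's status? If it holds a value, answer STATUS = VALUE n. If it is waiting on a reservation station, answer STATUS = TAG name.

STATUS = VALUE -17

cycle 1: issue SUB r3<-Add1 // r0:2,r1:9,r2:7,r3:Add1,r4:5
cycle 2: issue SUB r1<-Add2 // r0:2,r1:Add2,r2:7,r3:Add1,r4:5
cycle 3: issue MUL r4<-Mul1 // r0:2,r1:Add2,r2:7,r3:Add1,r4:Mul1
cycle 4: CDB Add1=-2; issue SUB r1<-Add1 // r0:2,r1:Add1,r2:7,r3:-2,r4:Mul1
cycle 5: CDB Add2=3; issue MUL r3<-Mul2 // r0:2,r1:Add1,r2:7,r3:Mul2,r4:Mul1
cycle 6: issue SUB r2<-Add2 // r0:2,r1:Add1,r2:Add2,r3:Mul2,r4:Mul1
cycle 7: - // r0:2,r1:Add1,r2:Add2,r3:Mul2,r4:Mul1
cycle 8: - // r0:2,r1:Add1,r2:Add2,r3:Mul2,r4:Mul1
cycle 9: CDB Mul1=15 // r0:2,r1:Add1,r2:Add2,r3:Mul2,r4:15
cycle 10: - // r0:2,r1:Add1,r2:Add2,r3:Mul2,r4:15
cycle 11: - // r0:2,r1:Add1,r2:Add2,r3:Mul2,r4:15
cycle 12: CDB Add1=-17 // r0:2,r1:-17,r2:Add2,r3:Mul2,r4:15
cycle 13: - // r0:2,r1:-17,r2:Add2,r3:Mul2,r4:15
cycle 14: - // r0:2,r1:-17,r2:Add2,r3:Mul2,r4:15
cycle 15: - // r0:2,r1:-17,r2:Add2,r3:Mul2,r4:15
cycle 16: CDB Mul2=-34 // r0:2,r1:-17,r2:Add2,r3:-34,r4:15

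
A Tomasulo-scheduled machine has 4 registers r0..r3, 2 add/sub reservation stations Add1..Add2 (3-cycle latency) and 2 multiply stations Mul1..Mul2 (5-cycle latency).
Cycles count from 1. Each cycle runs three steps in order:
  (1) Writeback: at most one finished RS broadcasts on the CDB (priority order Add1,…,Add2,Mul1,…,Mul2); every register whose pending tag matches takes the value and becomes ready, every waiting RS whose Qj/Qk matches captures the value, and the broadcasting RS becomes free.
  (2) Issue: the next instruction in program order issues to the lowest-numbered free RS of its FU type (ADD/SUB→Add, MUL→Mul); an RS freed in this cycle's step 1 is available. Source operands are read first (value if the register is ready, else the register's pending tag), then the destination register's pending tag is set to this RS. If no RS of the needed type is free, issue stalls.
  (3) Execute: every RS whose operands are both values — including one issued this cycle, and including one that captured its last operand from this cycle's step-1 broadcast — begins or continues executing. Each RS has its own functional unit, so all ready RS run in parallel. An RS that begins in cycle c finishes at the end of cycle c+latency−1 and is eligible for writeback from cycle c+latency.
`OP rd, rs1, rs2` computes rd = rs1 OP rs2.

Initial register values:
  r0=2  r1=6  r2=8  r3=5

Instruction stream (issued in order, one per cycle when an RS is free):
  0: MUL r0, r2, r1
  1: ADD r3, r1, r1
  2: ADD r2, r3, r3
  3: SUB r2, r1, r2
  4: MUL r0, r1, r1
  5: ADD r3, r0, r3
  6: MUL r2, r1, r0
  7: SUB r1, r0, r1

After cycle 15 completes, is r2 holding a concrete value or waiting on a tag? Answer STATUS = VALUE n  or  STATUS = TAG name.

STATUS = TAG Mul2

c1: issue MUL r0<-Mul1 | r0:Mul1,r1:6,r2:8,r3:5
c2: issue ADD r3<-Add1 | r0:Mul1,r1:6,r2:8,r3:Add1
c3: issue ADD r2<-Add2 | r0:Mul1,r1:6,r2:Add2,r3:Add1
c4: stall | r0:Mul1,r1:6,r2:Add2,r3:Add1
c5: CDB Add1=12; issue SUB r2<-Add1 | r0:Mul1,r1:6,r2:Add1,r3:12
c6: CDB Mul1=48; issue MUL r0<-Mul1 | r0:Mul1,r1:6,r2:Add1,r3:12
c7: stall | r0:Mul1,r1:6,r2:Add1,r3:12
c8: CDB Add2=24; issue ADD r3<-Add2 | r0:Mul1,r1:6,r2:Add1,r3:Add2
c9: issue MUL r2<-Mul2 | r0:Mul1,r1:6,r2:Mul2,r3:Add2
c10: stall | r0:Mul1,r1:6,r2:Mul2,r3:Add2
c11: CDB Add1=-18; issue SUB r1<-Add1 | r0:Mul1,r1:Add1,r2:Mul2,r3:Add2
c12: CDB Mul1=36 | r0:36,r1:Add1,r2:Mul2,r3:Add2
c13: - | r0:36,r1:Add1,r2:Mul2,r3:Add2
c14: - | r0:36,r1:Add1,r2:Mul2,r3:Add2
c15: CDB Add1=30 | r0:36,r1:30,r2:Mul2,r3:Add2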